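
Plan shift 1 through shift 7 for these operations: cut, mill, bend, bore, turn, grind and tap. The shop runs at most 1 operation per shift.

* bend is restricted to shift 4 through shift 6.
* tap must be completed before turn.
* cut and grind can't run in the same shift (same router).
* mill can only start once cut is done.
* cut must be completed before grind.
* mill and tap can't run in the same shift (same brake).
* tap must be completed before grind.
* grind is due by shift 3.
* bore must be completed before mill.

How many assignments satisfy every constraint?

18

Splitting on cut: it can be shift 1 (9), shift 2 (9). Listing each branch's schedules as (mill, bend, bore, turn, grind, tap) by shift number:
cut=shift 1: (5,6,4,7,3,2) (6,4,5,7,3,2) (6,5,4,7,3,2) (7,4,5,6,3,2) (7,4,6,5,3,2) (7,5,4,6,3,2) (7,5,6,4,3,2) (7,6,4,5,3,2) (7,6,5,4,3,2) — 9.
cut=shift 2: (5,6,4,7,3,1) (6,4,5,7,3,1) (6,5,4,7,3,1) (7,4,5,6,3,1) (7,4,6,5,3,1) (7,5,4,6,3,1) (7,5,6,4,3,1) (7,6,4,5,3,1) (7,6,5,4,3,1) — 9.
Summing: 9 + 9 = 18.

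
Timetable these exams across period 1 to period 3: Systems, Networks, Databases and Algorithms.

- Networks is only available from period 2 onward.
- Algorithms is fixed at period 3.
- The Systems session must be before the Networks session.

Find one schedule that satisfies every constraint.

Systems in period 1; Algorithms in period 3; Networks in period 2; Databases in period 1

Checking: Systems(period 1) before Networks(period 2); Networks=period 2 in [period 2,period 3]; Algorithms=period 3 in [period 3,period 3].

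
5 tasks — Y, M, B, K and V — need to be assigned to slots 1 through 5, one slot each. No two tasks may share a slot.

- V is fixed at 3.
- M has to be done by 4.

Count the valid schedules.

Splitting on Y: it can be 1 (4), 2 (4), 4 (4), 5 (6). Listing each branch's schedules as (M, B, K, V):
Y=1: (2,4,5,3) (2,5,4,3) (4,2,5,3) (4,5,2,3) — 4.
Y=2: (1,4,5,3) (1,5,4,3) (4,1,5,3) (4,5,1,3) — 4.
Y=4: (1,2,5,3) (1,5,2,3) (2,1,5,3) (2,5,1,3) — 4.
Y=5: (1,2,4,3) (1,4,2,3) (2,1,4,3) (2,4,1,3) (4,1,2,3) (4,2,1,3) — 6.
Summing: 4 + 4 + 4 + 6 = 18.

18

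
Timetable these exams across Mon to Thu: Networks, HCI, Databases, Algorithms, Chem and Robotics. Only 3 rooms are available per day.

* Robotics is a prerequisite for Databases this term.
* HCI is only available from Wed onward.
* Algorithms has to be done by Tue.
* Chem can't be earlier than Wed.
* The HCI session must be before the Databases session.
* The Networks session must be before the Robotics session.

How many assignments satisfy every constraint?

Splitting on Networks: it can be Mon (8), Tue (4). Listing each branch's schedules as (HCI, Databases, Algorithms, Chem, Robotics):
Networks=Mon: (Wed,Thu,Mon,Wed,Tue) (Wed,Thu,Mon,Wed,Wed) (Wed,Thu,Mon,Thu,Tue) (Wed,Thu,Mon,Thu,Wed) (Wed,Thu,Tue,Wed,Tue) (Wed,Thu,Tue,Wed,Wed) (Wed,Thu,Tue,Thu,Tue) (Wed,Thu,Tue,Thu,Wed) — 8.
Networks=Tue: (Wed,Thu,Mon,Wed,Wed) (Wed,Thu,Mon,Thu,Wed) (Wed,Thu,Tue,Wed,Wed) (Wed,Thu,Tue,Thu,Wed) — 4.
Summing: 8 + 4 = 12.

12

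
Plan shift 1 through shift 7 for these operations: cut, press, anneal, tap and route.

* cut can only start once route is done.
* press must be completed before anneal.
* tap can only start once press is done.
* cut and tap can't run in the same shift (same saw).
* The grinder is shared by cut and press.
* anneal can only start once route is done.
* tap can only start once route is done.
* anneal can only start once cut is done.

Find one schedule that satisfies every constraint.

tap=shift 3; cut=shift 2; anneal=shift 3; route=shift 1; press=shift 1

Checking: route(shift 1) before cut(shift 2); press(shift 1) before anneal(shift 3); press(shift 1) before tap(shift 3); cut(shift 2) before anneal(shift 3); route(shift 1) before anneal(shift 3); route(shift 1) before tap(shift 3); cut(shift 2) != tap(shift 3); cut(shift 2) != press(shift 1).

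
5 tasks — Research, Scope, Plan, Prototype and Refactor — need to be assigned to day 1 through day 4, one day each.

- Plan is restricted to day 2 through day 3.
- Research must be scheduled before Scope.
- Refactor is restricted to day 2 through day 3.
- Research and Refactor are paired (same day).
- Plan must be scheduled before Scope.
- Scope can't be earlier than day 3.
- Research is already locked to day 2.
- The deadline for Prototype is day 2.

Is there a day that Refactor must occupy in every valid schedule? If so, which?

Refactor is available from day 2; Refactor's own window allows nothing later than day 3; Refactor must be in the same day as Research, which can't be after day 2, so Refactor is at most day 2.
So Refactor is pinned to day 2.

day 2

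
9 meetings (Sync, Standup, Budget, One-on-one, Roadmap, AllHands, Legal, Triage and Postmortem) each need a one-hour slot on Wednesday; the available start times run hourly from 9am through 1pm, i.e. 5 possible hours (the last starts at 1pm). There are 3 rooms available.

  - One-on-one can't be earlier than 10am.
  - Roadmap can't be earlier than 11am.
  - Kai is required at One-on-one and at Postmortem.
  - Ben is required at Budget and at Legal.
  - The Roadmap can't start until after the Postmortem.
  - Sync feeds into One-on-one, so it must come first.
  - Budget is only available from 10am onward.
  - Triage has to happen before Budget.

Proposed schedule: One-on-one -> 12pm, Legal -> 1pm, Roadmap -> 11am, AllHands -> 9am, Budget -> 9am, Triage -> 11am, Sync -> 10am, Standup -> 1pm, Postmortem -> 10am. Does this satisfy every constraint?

No — it violates: Triage has to happen before Budget

There are 3 rooms available — holds.
Ben is required at Budget and at Legal — holds.
The Roadmap can't start until after the Postmortem — holds.
Sync feeds into One-on-one, so it must come first — holds.
One-on-one can't be earlier than 10am — holds.
Triage has to happen before Budget — violated.
Roadmap can't be earlier than 11am — holds.
Budget is only available from 10am onward — violated.
Kai is required at One-on-one and at Postmortem — holds.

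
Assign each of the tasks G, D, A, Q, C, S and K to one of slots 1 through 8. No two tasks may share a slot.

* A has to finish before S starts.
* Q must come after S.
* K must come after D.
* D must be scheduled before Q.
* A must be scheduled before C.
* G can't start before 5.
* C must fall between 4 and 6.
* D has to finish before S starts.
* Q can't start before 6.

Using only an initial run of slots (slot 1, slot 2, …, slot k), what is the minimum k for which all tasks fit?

The precedence chain requires at least 3 distinct slots.
With at most 1 per slot and 7 tasks, at least 7 slots are needed.
Q can't be placed before 6, so the schedule must run through at least slot 6.
7 works (last occupied slot: 7): for example S=3, C=4, G=5, A=2, D=1, K=7, Q=6.

7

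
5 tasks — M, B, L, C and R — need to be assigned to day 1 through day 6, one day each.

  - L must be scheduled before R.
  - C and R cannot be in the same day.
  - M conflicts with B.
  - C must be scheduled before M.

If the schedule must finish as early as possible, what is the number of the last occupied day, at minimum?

day 2

The precedence chain requires at least 2 distinct days.
2 works (last occupied day: day 2): for example R -> day 2, L -> day 1, M -> day 2, B -> day 1, C -> day 1.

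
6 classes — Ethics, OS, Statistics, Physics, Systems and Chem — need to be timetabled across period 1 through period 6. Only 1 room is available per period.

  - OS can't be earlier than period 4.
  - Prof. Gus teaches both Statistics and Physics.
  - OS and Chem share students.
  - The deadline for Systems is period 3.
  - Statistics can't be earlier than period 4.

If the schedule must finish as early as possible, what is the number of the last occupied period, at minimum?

6

With at most 1 per period and 6 classes, at least 6 periods are needed.
OS can't be placed before period 4, so the schedule must run through at least period 4.
6 works (last occupied period: period 6): for example OS -> period 4; Physics -> period 3; Systems -> period 1; Chem -> period 6; Statistics -> period 5; Ethics -> period 2.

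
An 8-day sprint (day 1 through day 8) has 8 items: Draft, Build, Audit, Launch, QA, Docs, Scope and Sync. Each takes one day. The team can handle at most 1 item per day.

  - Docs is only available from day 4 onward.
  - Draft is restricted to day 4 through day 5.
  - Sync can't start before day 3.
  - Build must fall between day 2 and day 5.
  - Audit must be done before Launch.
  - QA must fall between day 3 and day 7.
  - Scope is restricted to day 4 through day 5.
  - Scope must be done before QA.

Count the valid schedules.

24

Splitting on Draft: it can be day 4 (12), day 5 (12). Listing each branch's schedules as (Build, Audit, Launch, QA, Docs, Scope, Sync) by day number:
Draft=day 4: (2,1,3,6,7,5,8) (2,1,3,6,8,5,7) (2,1,3,7,6,5,8) (2,1,3,7,8,5,6) (2,1,6,7,8,5,3) (2,1,7,6,8,5,3) (2,1,8,6,7,5,3) (2,1,8,7,6,5,3) (3,1,2,6,7,5,8) (3,1,2,6,8,5,7) (3,1,2,7,6,5,8) (3,1,2,7,8,5,6) — 12.
Draft=day 5: (2,1,3,6,7,4,8) (2,1,3,6,8,4,7) (2,1,3,7,6,4,8) (2,1,3,7,8,4,6) (2,1,6,7,8,4,3) (2,1,7,6,8,4,3) (2,1,8,6,7,4,3) (2,1,8,7,6,4,3) (3,1,2,6,7,4,8) (3,1,2,6,8,4,7) (3,1,2,7,6,4,8) (3,1,2,7,8,4,6) — 12.
Summing: 12 + 12 = 24.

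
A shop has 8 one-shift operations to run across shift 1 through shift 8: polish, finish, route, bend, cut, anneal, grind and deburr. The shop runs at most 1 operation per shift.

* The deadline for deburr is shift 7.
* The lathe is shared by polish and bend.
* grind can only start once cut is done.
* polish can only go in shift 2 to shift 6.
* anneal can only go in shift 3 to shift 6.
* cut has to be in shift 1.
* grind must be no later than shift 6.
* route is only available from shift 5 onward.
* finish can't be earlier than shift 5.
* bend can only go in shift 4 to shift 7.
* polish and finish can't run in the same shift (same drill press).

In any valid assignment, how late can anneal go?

Anneal is available from shift 3; anneal's own window allows nothing later than shift 6.
anneal at shift 6 is achievable: route -> shift 8, grind -> shift 3, anneal -> shift 6, bend -> shift 4, deburr -> shift 7, finish -> shift 5, polish -> shift 2, cut -> shift 1.

shift 6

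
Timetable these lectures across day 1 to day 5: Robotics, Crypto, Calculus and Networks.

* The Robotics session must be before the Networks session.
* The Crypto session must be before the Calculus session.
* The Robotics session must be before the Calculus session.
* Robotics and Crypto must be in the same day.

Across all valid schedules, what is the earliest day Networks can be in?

day 2

Precedence pushes Networks to at least day 2.
Networks at day 2 is achievable: Robotics=day 1, Calculus=day 2, Networks=day 2, Crypto=day 1.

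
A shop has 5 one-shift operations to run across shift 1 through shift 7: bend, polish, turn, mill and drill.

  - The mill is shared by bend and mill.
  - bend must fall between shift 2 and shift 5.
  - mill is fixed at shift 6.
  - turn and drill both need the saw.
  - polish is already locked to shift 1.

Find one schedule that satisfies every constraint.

mill -> shift 6, turn -> shift 1, bend -> shift 2, drill -> shift 2, polish -> shift 1

Checking: turn(shift 1) != drill(shift 2); bend(shift 2) != mill(shift 6); bend=shift 2 in [shift 2,shift 5]; polish=shift 1 in [shift 1,shift 1]; mill=shift 6 in [shift 6,shift 6].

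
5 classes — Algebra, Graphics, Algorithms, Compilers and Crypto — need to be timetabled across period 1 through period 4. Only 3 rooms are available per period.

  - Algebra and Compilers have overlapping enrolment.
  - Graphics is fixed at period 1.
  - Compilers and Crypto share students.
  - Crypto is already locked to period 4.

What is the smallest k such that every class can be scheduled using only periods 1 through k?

4

With at most 3 per period and 5 classes, at least 2 periods are needed.
Crypto can't be placed before period 4, so the schedule must run through at least period 4.
4 works (last occupied period: period 4): for example Compilers in period 2; Algorithms in period 1; Graphics in period 1; Crypto in period 4; Algebra in period 1.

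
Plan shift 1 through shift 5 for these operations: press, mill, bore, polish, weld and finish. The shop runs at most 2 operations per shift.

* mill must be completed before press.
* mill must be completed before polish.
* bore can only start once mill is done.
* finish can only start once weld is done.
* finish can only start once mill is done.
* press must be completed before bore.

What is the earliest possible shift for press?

shift 2

Precedence pushes press to at least shift 2; downstream work caps press at shift 4.
press at shift 2 is achievable: press in shift 2, weld in shift 1, polish in shift 3, mill in shift 1, finish in shift 2, bore in shift 3.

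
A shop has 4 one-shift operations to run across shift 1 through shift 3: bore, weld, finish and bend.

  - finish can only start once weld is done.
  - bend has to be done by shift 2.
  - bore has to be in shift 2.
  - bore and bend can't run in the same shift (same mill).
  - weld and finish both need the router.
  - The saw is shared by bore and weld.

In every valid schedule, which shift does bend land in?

shift 1

bend's window is shift 1–shift 2.
bore is fixed at shift 2, and bend can't share a shift with bore.
So bend must be shift 1.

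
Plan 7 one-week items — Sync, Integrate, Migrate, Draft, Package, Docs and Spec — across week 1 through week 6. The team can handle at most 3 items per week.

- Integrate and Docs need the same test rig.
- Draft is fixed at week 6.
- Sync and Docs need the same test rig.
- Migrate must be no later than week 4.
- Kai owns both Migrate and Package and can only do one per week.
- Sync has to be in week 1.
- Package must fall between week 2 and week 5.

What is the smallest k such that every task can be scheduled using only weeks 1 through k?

6

With at most 3 per week and 7 tasks, at least 3 weeks are needed.
Draft can't be placed before week 6, so the schedule must run through at least week 6.
6 works (last occupied week: week 6): for example Spec in week 2; Package in week 2; Integrate in week 1; Docs in week 2; Draft in week 6; Sync in week 1; Migrate in week 1.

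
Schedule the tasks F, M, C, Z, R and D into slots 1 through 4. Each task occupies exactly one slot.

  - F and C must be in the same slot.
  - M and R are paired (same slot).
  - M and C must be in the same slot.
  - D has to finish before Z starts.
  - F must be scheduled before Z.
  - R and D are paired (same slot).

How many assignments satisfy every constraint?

6

Splitting on F: it can be 1 (3), 2 (2), 3 (1). Listing each branch's schedules as (M, C, Z, R, D):
F=1: (1,1,2,1,1) (1,1,3,1,1) (1,1,4,1,1) — 3.
F=2: (2,2,3,2,2) (2,2,4,2,2) — 2.
F=3: (3,3,4,3,3) — 1.
Summing: 3 + 2 + 1 = 6.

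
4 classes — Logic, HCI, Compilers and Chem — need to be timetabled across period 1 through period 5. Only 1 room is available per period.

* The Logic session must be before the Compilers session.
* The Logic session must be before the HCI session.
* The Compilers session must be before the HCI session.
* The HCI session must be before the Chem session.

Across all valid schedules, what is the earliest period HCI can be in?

Precedence pushes HCI to at least period 3; downstream work caps HCI at period 4.
HCI at period 3 is achievable: HCI in period 3; Compilers in period 2; Logic in period 1; Chem in period 4.

period 3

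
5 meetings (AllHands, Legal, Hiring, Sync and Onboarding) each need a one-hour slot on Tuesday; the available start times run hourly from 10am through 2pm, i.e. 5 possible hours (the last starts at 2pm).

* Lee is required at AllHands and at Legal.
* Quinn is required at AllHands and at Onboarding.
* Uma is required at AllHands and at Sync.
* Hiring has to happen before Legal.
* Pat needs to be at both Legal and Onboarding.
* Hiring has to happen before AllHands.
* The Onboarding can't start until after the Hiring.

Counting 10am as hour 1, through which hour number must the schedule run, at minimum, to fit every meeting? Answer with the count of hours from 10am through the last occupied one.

The precedence chain requires at least 2 distinct hours.
Those bounds only give 2; check 3 hours directly (anything shorter is at least as hard).
Could 3 hours be enough, i.e. nothing placed later than 12pm? No: Legal must come after Hiring (at 10am or later) → {11am, 12pm}; Hiring must come before Legal (at 12pm or earlier) → {10am, 11am}; AllHands must come after Hiring (at 10am or later) → {11am, 12pm}; Onboarding must come after Hiring (at 10am or later) → {11am, 12pm}; AllHands, Legal and Onboarding must all be in different hours (AllHands/Legal can't share; AllHands/Onboarding can't share; Legal/Onboarding can't share), but they are limited to AllHands in {11am, 12pm}, Legal in {11am, 12pm}, Onboarding in {11am, 12pm} — together just 2 hours: 3 meetings can't fit in 2 distinct hours.
So 3 hours is not enough.
4 works (last occupied hour: 1pm): for example Legal -> 12pm; Onboarding -> 1pm; Hiring -> 10am; AllHands -> 11am; Sync -> 10am.

4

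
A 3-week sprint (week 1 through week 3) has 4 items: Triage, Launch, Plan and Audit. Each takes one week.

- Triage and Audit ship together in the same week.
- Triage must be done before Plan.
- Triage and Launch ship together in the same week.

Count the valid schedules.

Enumerating: Triage in week 1, Launch in week 1, Audit in week 1, Plan in week 2 | Plan -> week 3, Triage -> week 1, Launch -> week 1, Audit -> week 1 | Launch in week 2; Plan in week 3; Audit in week 2; Triage in week 2.

3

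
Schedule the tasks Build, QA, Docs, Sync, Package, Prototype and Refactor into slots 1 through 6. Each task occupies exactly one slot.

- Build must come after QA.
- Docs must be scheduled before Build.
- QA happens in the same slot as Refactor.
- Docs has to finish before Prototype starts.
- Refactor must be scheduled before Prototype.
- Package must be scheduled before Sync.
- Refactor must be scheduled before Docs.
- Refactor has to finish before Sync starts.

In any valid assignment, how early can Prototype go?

3

Precedence pushes Prototype to at least 3.
Prototype at 3 is achievable: QA in 1, Package in 1, Build in 3, Prototype in 3, Docs in 2, Refactor in 1, Sync in 2.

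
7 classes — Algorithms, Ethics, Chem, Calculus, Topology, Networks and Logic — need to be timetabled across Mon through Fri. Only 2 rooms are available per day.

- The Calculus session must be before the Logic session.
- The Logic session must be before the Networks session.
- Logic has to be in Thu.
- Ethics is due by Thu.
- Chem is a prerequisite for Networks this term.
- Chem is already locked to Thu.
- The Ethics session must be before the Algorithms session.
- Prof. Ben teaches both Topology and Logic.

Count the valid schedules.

54

Splitting on Algorithms: it can be Tue (10), Wed (20), Fri (24). Listing each branch's schedules as (Ethics, Chem, Calculus, Topology, Networks, Logic):
Algorithms=Tue: (Mon,Thu,Mon,Tue,Fri,Thu) (Mon,Thu,Mon,Wed,Fri,Thu) (Mon,Thu,Mon,Fri,Fri,Thu) (Mon,Thu,Tue,Mon,Fri,Thu) (Mon,Thu,Tue,Wed,Fri,Thu) (Mon,Thu,Tue,Fri,Fri,Thu) (Mon,Thu,Wed,Mon,Fri,Thu) (Mon,Thu,Wed,Tue,Fri,Thu) (Mon,Thu,Wed,Wed,Fri,Thu) (Mon,Thu,Wed,Fri,Fri,Thu) — 10.
Algorithms=Wed: (Mon,Thu,Mon,Tue,Fri,Thu) (Mon,Thu,Mon,Wed,Fri,Thu) (Mon,Thu,Mon,Fri,Fri,Thu) (Mon,Thu,Tue,Mon,Fri,Thu) (Mon,Thu,Tue,Tue,Fri,Thu) (Mon,Thu,Tue,Wed,Fri,Thu) (Mon,Thu,Tue,Fri,Fri,Thu) (Mon,Thu,Wed,Mon,Fri,Thu) (Mon,Thu,Wed,Tue,Fri,Thu) (Mon,Thu,Wed,Fri,Fri,Thu) (Tue,Thu,Mon,Mon,Fri,Thu) (Tue,Thu,Mon,Tue,Fri,Thu) (Tue,Thu,Mon,Wed,Fri,Thu) (Tue,Thu,Mon,Fri,Fri,Thu) (Tue,Thu,Tue,Mon,Fri,Thu) (Tue,Thu,Tue,Wed,Fri,Thu) (Tue,Thu,Tue,Fri,Fri,Thu) (Tue,Thu,Wed,Mon,Fri,Thu) (Tue,Thu,Wed,Tue,Fri,Thu) (Tue,Thu,Wed,Fri,Fri,Thu) — 20.
Algorithms=Fri: (Mon,Thu,Mon,Tue,Fri,Thu) (Mon,Thu,Mon,Wed,Fri,Thu) (Mon,Thu,Tue,Mon,Fri,Thu) (Mon,Thu,Tue,Tue,Fri,Thu) (Mon,Thu,Tue,Wed,Fri,Thu) (Mon,Thu,Wed,Mon,Fri,Thu) (Mon,Thu,Wed,Tue,Fri,Thu) (Mon,Thu,Wed,Wed,Fri,Thu) (Tue,Thu,Mon,Mon,Fri,Thu) (Tue,Thu,Mon,Tue,Fri,Thu) (Tue,Thu,Mon,Wed,Fri,Thu) (Tue,Thu,Tue,Mon,Fri,Thu) (Tue,Thu,Tue,Wed,Fri,Thu) (Tue,Thu,Wed,Mon,Fri,Thu) (Tue,Thu,Wed,Tue,Fri,Thu) (Tue,Thu,Wed,Wed,Fri,Thu) (Wed,Thu,Mon,Mon,Fri,Thu) (Wed,Thu,Mon,Tue,Fri,Thu) (Wed,Thu,Mon,Wed,Fri,Thu) (Wed,Thu,Tue,Mon,Fri,Thu) (Wed,Thu,Tue,Tue,Fri,Thu) (Wed,Thu,Tue,Wed,Fri,Thu) (Wed,Thu,Wed,Mon,Fri,Thu) (Wed,Thu,Wed,Tue,Fri,Thu) — 24.
Summing: 10 + 20 + 24 = 54.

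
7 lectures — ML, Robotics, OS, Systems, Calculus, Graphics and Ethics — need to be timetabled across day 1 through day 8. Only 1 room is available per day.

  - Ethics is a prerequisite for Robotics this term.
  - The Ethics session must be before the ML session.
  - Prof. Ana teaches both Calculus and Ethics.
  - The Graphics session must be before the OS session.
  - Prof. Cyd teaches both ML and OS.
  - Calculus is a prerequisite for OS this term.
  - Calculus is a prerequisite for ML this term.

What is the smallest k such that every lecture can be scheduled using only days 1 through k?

The precedence chain requires at least 2 distinct days.
With at most 1 per day and 7 lectures, at least 7 days are needed.
7 works (last occupied day: day 7): for example Graphics in day 4, Calculus in day 1, Ethics in day 2, ML in day 3, Robotics in day 6, Systems in day 7, OS in day 5.

7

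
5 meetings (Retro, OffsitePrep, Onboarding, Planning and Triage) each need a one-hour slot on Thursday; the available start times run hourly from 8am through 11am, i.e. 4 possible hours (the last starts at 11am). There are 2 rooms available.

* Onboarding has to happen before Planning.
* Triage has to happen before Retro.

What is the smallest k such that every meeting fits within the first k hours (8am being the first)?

3 hours

The precedence chain requires at least 2 distinct hours.
With at most 2 per hour and 5 meetings, at least 3 hours are needed.
3 works (last occupied hour: 10am): for example Triage in 8am, Onboarding in 8am, Retro in 9am, Planning in 9am, OffsitePrep in 10am.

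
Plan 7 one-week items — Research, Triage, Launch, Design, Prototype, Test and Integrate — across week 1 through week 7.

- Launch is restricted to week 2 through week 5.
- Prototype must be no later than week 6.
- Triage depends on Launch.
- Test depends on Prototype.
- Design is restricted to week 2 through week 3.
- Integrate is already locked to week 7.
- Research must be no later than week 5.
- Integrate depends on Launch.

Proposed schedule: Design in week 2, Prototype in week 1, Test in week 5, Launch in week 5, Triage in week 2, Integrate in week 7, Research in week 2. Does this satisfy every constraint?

Prototype must be no later than week 6 — holds.
Integrate depends on Launch — holds.
Launch is restricted to week 2 through week 5 — holds.
Integrate is already locked to week 7 — holds.
Triage depends on Launch — violated.
Design is restricted to week 2 through week 3 — holds.
Research must be no later than week 5 — holds.
Test depends on Prototype — holds.

No — it violates: Triage depends on Launch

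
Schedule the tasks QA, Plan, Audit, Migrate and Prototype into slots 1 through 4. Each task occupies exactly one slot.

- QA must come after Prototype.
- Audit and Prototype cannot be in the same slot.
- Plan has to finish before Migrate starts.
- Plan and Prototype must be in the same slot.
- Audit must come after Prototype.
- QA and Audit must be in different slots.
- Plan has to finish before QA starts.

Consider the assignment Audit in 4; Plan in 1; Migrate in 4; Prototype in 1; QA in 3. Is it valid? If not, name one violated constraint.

Yes, all constraints hold

Plan has to finish before QA starts — holds.
Audit and Prototype cannot be in the same slot — holds.
QA and Audit must be in different slots — holds.
QA must come after Prototype — holds.
Plan has to finish before Migrate starts — holds.
Plan and Prototype must be in the same slot — holds.
Audit must come after Prototype — holds.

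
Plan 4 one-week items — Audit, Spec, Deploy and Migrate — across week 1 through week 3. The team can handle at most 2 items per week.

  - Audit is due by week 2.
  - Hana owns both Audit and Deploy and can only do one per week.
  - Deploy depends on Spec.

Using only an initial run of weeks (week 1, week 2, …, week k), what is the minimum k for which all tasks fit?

The precedence chain requires at least 2 distinct weeks.
With at most 2 per week and 4 tasks, at least 2 weeks are needed.
2 works (last occupied week: week 2): for example Deploy in week 2; Audit in week 1; Spec in week 1; Migrate in week 2.

2 weeks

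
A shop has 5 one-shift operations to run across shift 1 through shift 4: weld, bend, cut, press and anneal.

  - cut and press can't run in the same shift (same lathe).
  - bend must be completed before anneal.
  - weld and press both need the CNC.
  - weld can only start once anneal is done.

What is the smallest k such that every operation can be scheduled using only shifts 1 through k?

The precedence chain requires at least 3 distinct shifts.
3 works (last occupied shift: shift 3): for example weld in shift 3, cut in shift 1, bend in shift 1, anneal in shift 2, press in shift 2.

3 shifts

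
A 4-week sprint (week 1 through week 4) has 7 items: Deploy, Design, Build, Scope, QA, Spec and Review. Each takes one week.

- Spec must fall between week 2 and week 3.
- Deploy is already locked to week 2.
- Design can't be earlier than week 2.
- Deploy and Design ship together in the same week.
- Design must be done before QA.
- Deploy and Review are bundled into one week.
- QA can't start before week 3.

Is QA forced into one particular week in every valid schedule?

No

QA can be week 3 (e.g. QA -> week 3; Spec -> week 2; Build -> week 1; Review -> week 2; Design -> week 2; Deploy -> week 2; Scope -> week 1) or week 4 (e.g. Spec -> week 2, Review -> week 2, Design -> week 2, Build -> week 1, QA -> week 4, Scope -> week 1, Deploy -> week 2).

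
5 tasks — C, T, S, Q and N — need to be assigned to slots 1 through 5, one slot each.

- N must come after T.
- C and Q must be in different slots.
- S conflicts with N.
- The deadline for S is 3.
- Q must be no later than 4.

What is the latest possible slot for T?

Downstream work caps T at 4.
T at 4 is achievable: C=2; N=5; Q=1; T=4; S=1.

4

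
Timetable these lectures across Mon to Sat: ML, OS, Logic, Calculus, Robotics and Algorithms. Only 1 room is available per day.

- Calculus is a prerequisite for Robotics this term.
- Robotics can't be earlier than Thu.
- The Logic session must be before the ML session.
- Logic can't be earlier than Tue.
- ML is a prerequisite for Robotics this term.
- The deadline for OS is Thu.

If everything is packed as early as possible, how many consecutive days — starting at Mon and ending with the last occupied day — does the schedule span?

6

The precedence chain requires at least 3 distinct days.
With at most 1 per day and 6 lectures, at least 6 days are needed.
Robotics can't be placed before Thu — that is day 4 counting from Mon — so the schedule must run through at least 4 days.
6 works (last occupied day: Sat): for example Robotics -> Fri, Logic -> Tue, Algorithms -> Sat, OS -> Mon, ML -> Wed, Calculus -> Thu.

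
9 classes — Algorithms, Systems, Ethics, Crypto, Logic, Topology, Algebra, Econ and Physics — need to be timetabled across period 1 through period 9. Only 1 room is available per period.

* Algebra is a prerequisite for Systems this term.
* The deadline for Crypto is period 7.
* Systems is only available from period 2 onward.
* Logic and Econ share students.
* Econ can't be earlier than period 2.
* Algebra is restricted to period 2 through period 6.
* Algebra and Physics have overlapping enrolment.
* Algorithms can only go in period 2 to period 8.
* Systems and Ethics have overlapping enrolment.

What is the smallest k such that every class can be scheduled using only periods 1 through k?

9 periods

The precedence chain requires at least 2 distinct periods.
With at most 1 per period and 9 classes, at least 9 periods are needed.
Propagating the time windows through the other constraints, Systems can't land before period 3, so the schedule must run through at least period 3.
9 works (last occupied period: period 9): for example Ethics in period 6, Logic in period 7, Systems in period 4, Crypto in period 1, Econ in period 5, Algebra in period 2, Topology in period 8, Physics in period 9, Algorithms in period 3.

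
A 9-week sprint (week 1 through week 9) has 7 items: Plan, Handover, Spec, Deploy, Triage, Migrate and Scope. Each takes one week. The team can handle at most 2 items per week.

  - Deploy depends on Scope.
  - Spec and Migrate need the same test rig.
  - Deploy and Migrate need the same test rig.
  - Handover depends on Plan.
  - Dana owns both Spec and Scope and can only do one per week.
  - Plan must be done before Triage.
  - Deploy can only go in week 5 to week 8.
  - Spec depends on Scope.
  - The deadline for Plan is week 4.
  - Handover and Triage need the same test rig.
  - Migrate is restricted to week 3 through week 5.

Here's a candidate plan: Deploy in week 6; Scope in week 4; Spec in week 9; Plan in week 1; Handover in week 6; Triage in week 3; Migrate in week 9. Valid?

Invalid. Migrate is restricted to week 3 through week 5.

Deploy can only go in week 5 to week 8 — holds.
Dana owns both Spec and Scope and can only do one per week — holds.
Spec and Migrate need the same test rig — violated.
Handover and Triage need the same test rig — holds.
Spec depends on Scope — holds.
The deadline for Plan is week 4 — holds.
Handover depends on Plan — holds.
Deploy and Migrate need the same test rig — holds.
Migrate is restricted to week 3 through week 5 — violated.
Deploy depends on Scope — holds.
Plan must be done before Triage — holds.
The team can handle at most 2 items per week — holds.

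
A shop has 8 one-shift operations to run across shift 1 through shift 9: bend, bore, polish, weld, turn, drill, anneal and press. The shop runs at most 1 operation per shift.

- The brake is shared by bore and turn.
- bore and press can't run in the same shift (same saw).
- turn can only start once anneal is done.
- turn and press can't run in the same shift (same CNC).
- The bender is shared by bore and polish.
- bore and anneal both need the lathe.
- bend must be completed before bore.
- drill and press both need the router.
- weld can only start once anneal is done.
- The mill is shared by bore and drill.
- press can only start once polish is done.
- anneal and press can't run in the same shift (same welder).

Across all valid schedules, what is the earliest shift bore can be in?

shift 2

Precedence pushes bore to at least shift 2.
bore at shift 2 is achievable: polish in shift 4, bore in shift 2, press in shift 7, bend in shift 1, anneal in shift 3, turn in shift 6, weld in shift 5, drill in shift 8.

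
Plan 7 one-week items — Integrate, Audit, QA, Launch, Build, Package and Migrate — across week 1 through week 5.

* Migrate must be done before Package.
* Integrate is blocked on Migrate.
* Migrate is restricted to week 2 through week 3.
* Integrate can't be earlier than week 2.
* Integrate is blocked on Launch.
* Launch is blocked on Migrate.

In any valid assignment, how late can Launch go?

Precedence pushes Launch to at least week 3; downstream work caps Launch at week 4.
Launch at week 4 is achievable: Audit -> week 1, Integrate -> week 5, QA -> week 1, Migrate -> week 2, Build -> week 1, Package -> week 3, Launch -> week 4.

week 4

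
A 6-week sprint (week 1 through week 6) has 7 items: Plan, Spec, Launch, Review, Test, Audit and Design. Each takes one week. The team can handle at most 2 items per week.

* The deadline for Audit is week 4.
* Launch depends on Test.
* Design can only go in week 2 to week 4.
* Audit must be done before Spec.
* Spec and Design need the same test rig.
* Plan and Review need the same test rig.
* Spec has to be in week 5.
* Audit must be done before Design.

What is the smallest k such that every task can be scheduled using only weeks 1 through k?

The precedence chain requires at least 2 distinct weeks.
With at most 2 per week and 7 tasks, at least 4 weeks are needed.
Spec can't be placed before week 5, so the schedule must run through at least week 5.
5 works (last occupied week: week 5): for example Launch in week 2; Audit in week 1; Spec in week 5; Review in week 4; Plan in week 3; Design in week 2; Test in week 1.

5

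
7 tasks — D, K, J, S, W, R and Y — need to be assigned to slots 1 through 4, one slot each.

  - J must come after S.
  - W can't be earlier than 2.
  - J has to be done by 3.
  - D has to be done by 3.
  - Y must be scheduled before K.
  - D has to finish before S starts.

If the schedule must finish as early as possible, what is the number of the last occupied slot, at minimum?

slot 3

The precedence chain requires at least 3 distinct slots.
3 works (last occupied slot: 3): for example D=1, K=2, Y=1, W=2, S=2, R=1, J=3.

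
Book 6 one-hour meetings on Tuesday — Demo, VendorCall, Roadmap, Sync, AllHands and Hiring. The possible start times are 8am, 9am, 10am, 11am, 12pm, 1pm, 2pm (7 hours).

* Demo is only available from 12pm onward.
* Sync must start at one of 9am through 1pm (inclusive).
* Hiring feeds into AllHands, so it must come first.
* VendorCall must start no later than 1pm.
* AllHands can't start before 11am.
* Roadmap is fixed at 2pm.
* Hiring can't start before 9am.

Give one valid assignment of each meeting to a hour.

Roadmap -> 2pm; VendorCall -> 8am; AllHands -> 11am; Sync -> 9am; Demo -> 12pm; Hiring -> 9am

Checking: Hiring(9am) before AllHands(11am); VendorCall=8am in [8am,1pm]; Sync=9am in [9am,1pm]; Demo=12pm in [12pm,2pm]; AllHands=11am in [11am,2pm]; Roadmap=2pm in [2pm,2pm]; Hiring=9am in [9am,2pm].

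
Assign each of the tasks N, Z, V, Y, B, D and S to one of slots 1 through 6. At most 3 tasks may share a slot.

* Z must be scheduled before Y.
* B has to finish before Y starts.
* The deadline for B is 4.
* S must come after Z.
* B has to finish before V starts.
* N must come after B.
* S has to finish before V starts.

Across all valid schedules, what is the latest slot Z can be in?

4

Downstream work caps Z at 4.
Z at 4 is achievable: S -> 5, Z -> 4, N -> 2, Y -> 5, D -> 1, V -> 6, B -> 1.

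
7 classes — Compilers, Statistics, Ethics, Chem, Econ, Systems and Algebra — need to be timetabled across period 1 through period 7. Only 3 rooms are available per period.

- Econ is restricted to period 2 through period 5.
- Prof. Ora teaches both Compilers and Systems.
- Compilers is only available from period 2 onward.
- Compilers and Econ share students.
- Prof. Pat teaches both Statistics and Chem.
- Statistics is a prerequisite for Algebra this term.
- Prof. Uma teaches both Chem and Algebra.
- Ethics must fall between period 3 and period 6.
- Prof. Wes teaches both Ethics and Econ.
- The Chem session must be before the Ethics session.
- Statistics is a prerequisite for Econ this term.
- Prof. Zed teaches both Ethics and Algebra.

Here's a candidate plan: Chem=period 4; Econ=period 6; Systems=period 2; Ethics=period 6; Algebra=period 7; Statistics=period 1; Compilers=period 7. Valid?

Statistics is a prerequisite for Econ this term — holds.
Prof. Pat teaches both Statistics and Chem — holds.
The Chem session must be before the Ethics session — holds.
Prof. Ora teaches both Compilers and Systems — holds.
Compilers is only available from period 2 onward — holds.
Econ is restricted to period 2 through period 5 — violated.
Statistics is a prerequisite for Algebra this term — holds.
Prof. Wes teaches both Ethics and Econ — violated.
Compilers and Econ share students — holds.
Ethics must fall between period 3 and period 6 — holds.
Only 3 rooms are available per period — holds.
Prof. Zed teaches both Ethics and Algebra — holds.
Prof. Uma teaches both Chem and Algebra — holds.

No — it violates: Prof. Wes teaches both Ethics and Econ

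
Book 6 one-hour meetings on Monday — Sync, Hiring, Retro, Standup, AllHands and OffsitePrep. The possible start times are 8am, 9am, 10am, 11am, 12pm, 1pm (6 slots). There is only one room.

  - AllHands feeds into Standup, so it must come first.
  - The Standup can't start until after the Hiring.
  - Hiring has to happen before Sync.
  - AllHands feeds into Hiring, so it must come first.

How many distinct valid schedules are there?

60

Splitting on Sync: it can be 10am (6), 11am (14), 12pm (20), 1pm (20). Listing each branch's schedules as (Hiring, Retro, Standup, AllHands, OffsitePrep):
Sync=10am: (9am,11am,12pm,8am,1pm) (9am,11am,1pm,8am,12pm) (9am,12pm,11am,8am,1pm) (9am,12pm,1pm,8am,11am) (9am,1pm,11am,8am,12pm) (9am,1pm,12pm,8am,11am) — 6.
Sync=11am: (9am,10am,12pm,8am,1pm) (9am,10am,1pm,8am,12pm) (9am,12pm,10am,8am,1pm) (9am,12pm,1pm,8am,10am) (9am,1pm,10am,8am,12pm) (9am,1pm,12pm,8am,10am) (10am,8am,12pm,9am,1pm) (10am,8am,1pm,9am,12pm) (10am,9am,12pm,8am,1pm) (10am,9am,1pm,8am,12pm) (10am,12pm,1pm,8am,9am) (10am,12pm,1pm,9am,8am) (10am,1pm,12pm,8am,9am) (10am,1pm,12pm,9am,8am) — 14.
Sync=12pm: (9am,10am,11am,8am,1pm) (9am,10am,1pm,8am,11am) (9am,11am,10am,8am,1pm) (9am,11am,1pm,8am,10am) (9am,1pm,10am,8am,11am) (9am,1pm,11am,8am,10am) (10am,8am,11am,9am,1pm) (10am,8am,1pm,9am,11am) (10am,9am,11am,8am,1pm) (10am,9am,1pm,8am,11am) (10am,11am,1pm,8am,9am) (10am,11am,1pm,9am,8am) (10am,1pm,11am,8am,9am) (10am,1pm,11am,9am,8am) (11am,8am,1pm,9am,10am) (11am,8am,1pm,10am,9am) (11am,9am,1pm,8am,10am) (11am,9am,1pm,10am,8am) (11am,10am,1pm,8am,9am) (11am,10am,1pm,9am,8am) — 20.
Sync=1pm: (9am,10am,11am,8am,12pm) (9am,10am,12pm,8am,11am) (9am,11am,10am,8am,12pm) (9am,11am,12pm,8am,10am) (9am,12pm,10am,8am,11am) (9am,12pm,11am,8am,10am) (10am,8am,11am,9am,12pm) (10am,8am,12pm,9am,11am) (10am,9am,11am,8am,12pm) (10am,9am,12pm,8am,11am) (10am,11am,12pm,8am,9am) (10am,11am,12pm,9am,8am) (10am,12pm,11am,8am,9am) (10am,12pm,11am,9am,8am) (11am,8am,12pm,9am,10am) (11am,8am,12pm,10am,9am) (11am,9am,12pm,8am,10am) (11am,9am,12pm,10am,8am) (11am,10am,12pm,8am,9am) (11am,10am,12pm,9am,8am) — 20.
Summing: 6 + 14 + 20 + 20 = 60.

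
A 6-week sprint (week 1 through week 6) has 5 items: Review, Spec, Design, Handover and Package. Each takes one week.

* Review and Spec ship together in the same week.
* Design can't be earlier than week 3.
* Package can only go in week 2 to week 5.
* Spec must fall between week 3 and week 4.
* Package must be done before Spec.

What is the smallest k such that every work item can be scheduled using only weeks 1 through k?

3 weeks

The precedence chain requires at least 2 distinct weeks.
Spec can't be placed before week 3, so the schedule must run through at least week 3.
3 works (last occupied week: week 3): for example Handover -> week 1, Package -> week 2, Review -> week 3, Design -> week 3, Spec -> week 3.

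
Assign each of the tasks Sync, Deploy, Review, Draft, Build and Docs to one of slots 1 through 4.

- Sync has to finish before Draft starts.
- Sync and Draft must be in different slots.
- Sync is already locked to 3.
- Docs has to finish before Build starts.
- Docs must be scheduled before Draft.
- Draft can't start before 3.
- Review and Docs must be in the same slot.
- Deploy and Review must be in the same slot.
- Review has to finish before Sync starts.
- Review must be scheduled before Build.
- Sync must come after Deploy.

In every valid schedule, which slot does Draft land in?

4

Draft's window is 3–4.
Sync is fixed at 3, and Draft can't share a slot with Sync.
So Draft must be 4.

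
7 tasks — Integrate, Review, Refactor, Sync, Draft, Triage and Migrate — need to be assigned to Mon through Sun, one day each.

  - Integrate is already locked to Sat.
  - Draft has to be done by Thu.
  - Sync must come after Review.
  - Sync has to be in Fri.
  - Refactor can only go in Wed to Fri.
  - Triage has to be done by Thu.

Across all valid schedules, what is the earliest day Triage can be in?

Triage's own window allows nothing later than Thu.
Triage at Mon is achievable: Triage in Mon; Sync in Fri; Migrate in Mon; Integrate in Sat; Review in Mon; Refactor in Wed; Draft in Mon.

Mon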